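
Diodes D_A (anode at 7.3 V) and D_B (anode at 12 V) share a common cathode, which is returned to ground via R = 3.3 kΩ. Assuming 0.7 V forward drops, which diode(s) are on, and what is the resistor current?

Assume both conduct. Then node N would need to be at both 7.3−0.7 = 6.6 V and 12−0.7 = 11.3 V, which is impossible.
Assume only D_B conducts: V_N = 12 − 0.7 = 11.3 V, so I_R = 11.3/3.3 = 3.42 mA.
Check D_A: its anode-to-cathode voltage is 7.3 − 11.3 = -4 V < 0.7 V, so it is off. The assumption is consistent.

Only D_B conducts; I_R ≈ 3.4 mA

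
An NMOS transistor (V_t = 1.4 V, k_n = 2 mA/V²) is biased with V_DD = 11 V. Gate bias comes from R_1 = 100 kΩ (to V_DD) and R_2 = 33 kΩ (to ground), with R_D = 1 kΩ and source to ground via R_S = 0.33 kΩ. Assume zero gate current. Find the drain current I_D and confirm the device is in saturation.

I_D ≈ 1 mA

V_G = V_DD·R_2/(R_1+R_2) = 11×33/133 = 2.73 V.
Assume saturation: I_D = (k_n/2)(V_GS − V_t)² with V_GS = V_G − I_D·R_S = 2.73 − 0.33·I_D.
Substituting gives 0.109·I_D² − 1.88·I_D + 1.77 = 0, with roots I_D = 0.999 or 16.2 mA.
The root I_D = 16.2 mA gives V_GS = -2.63 V ≤ V_t, so take I_D = 0.999 mA.
Then V_GS = 2.4 V and V_DS = V_DD − I_D(R_D+R_S) = 11 − 0.999×1.33 = 9.67 V.
Saturation requires V_DS ≥ V_GS − V_t = 1 V; 9.67 ≥ 1 ✓.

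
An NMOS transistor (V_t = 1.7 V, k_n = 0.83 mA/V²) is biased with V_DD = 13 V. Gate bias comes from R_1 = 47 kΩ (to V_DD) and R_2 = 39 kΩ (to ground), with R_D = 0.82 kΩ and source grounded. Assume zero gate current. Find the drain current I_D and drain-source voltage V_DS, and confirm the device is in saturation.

I_D ≈ 7.3 mA, V_DS ≈ 7 V

V_G = V_DD·R_2/(R_1+R_2) = 13×39/86 = 5.9 V. With the source grounded, V_GS = V_G = 5.9 V.
Assume saturation: I_D = (k_n/2)(V_GS − V_t)² = (0.83/2)×(5.9 − 1.7)² = 0.415×4.2² = 7.3 mA.
V_DS = V_DD − I_D·R_D = 13 − 7.3×0.82 = 7.01 V.
Saturation requires V_DS ≥ V_GS − V_t = 4.2 V; 7.01 ≥ 4.2 ✓.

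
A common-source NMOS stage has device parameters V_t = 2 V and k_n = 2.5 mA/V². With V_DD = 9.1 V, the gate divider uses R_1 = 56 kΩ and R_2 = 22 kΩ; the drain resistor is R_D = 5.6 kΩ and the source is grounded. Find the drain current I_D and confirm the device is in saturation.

V_G = V_DD·R_2/(R_1+R_2) = 9.1×22/78 = 2.57 V. With the source grounded, V_GS = V_G = 2.57 V.
Assume saturation: I_D = (k_n/2)(V_GS − V_t)² = (2.5/2)×(2.57 − 2)² = 1.25×0.567² = 0.401 mA.
V_DS = V_DD − I_D·R_D = 9.1 − 0.401×5.6 = 6.85 V.
Saturation requires V_DS ≥ V_GS − V_t = 0.567 V; 6.85 ≥ 0.567 ✓.

I_D ≈ 0.4 mA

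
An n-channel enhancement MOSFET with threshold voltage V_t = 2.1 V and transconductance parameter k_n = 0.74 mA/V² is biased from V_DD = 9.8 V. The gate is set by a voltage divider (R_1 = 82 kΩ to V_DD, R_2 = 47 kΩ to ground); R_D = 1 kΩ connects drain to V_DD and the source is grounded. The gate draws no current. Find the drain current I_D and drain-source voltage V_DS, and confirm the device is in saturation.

I_D ≈ 0.8 mA, V_DS ≈ 9 V

V_G = V_DD·R_2/(R_1+R_2) = 9.8×47/129 = 3.57 V. With the source grounded, V_GS = V_G = 3.57 V.
Assume saturation: I_D = (k_n/2)(V_GS − V_t)² = (0.74/2)×(3.57 − 2.1)² = 0.37×1.47² = 0.8 mA.
V_DS = V_DD − I_D·R_D = 9.8 − 0.8×1 = 9 V.
Saturation requires V_DS ≥ V_GS − V_t = 1.47 V; 9 ≥ 1.47 ✓.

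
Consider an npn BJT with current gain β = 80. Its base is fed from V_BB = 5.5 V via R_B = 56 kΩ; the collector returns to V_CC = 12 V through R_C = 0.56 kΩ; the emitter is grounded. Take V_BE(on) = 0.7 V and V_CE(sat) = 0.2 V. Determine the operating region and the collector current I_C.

active; I_C ≈ 6.9 mA

Assume active. Base-emitter loop: I_B = (V_BB − V_BE)/R_B = (5.5 − 0.7)/56 = 0.0857 mA.
I_C = β·I_B = 80×0.0857 = 6.86 mA.
V_CE = V_CC − I_C·R_C = 12 − 6.86×0.56 = 8.16 V > V_CE(sat), so the active-region assumption holds.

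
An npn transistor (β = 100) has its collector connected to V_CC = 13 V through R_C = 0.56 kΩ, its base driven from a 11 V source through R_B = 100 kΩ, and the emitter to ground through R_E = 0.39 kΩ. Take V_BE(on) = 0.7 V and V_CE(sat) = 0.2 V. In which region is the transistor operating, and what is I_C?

active; I_C ≈ 7.4 mA

Assume active. Base-emitter loop: I_B = (V_BB − V_BE)/(R_B + (β+1)R_E) = (11 − 0.7)/(100 + 101×0.39) = 0.0739 mA.
I_C = β·I_B = 100×0.0739 = 7.39 mA.
V_CE = V_CC − I_C·R_C − I_E·R_E = 13 − 7.39×0.56 − 7.46×0.39 = 5.95 V > V_CE(sat), so the active-region assumption holds.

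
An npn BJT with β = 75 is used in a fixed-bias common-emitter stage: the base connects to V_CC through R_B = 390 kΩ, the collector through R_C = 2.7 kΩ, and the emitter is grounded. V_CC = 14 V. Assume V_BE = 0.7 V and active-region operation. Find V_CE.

V_CE ≈ 7.1 V

Base loop: V_CC = I_B·R_B + V_BE, so I_B = (14 − 0.7)/390 kΩ = 0.0341 mA.
In the active region I_C = β·I_B = 75 × 0.0341 = 2.56 mA.
Collector loop: V_CE = V_CC − I_C·R_C = 14 − 2.56×2.7 = 7.09 V.
Since V_CE = 7.09 V > V_CE(sat) ≈ 0.2 V, the transistor is in the active region as assumed.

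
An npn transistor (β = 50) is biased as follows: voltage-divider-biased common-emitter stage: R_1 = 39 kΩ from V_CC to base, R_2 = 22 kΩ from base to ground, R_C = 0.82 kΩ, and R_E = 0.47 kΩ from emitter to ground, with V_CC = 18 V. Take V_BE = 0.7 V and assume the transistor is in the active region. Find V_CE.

Thevenize the base divider: V_Th = V_CC·R_2/(R_1+R_2) = 18×22/61 = 6.49 V, R_Th = R_1‖R_2 = 14.1 kΩ.
Base-emitter loop: V_Th = I_B·R_Th + V_BE + (β+1)I_B·R_E, so I_B = (6.49 − 0.7) / (14.1 + 51×0.47) = 0.152 mA.
I_C = β·I_B = 50×0.152 = 7.61 mA, and I_E = (β+1)I_B = 7.77 mA.
V_CE = V_CC − I_C·R_C − I_E·R_E = 18 − 7.61×0.82 − 7.77×0.47 = 8.11 V.
V_CE = 8.11 V > 0.2 V confirms active-region operation.

V_CE ≈ 8.1 V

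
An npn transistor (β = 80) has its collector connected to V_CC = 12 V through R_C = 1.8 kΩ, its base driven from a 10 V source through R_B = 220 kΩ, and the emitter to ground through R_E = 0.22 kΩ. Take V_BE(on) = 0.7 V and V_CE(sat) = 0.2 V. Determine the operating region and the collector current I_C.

Assume active. Base-emitter loop: I_B = (V_BB − V_BE)/(R_B + (β+1)R_E) = (10 − 0.7)/(220 + 81×0.22) = 0.0391 mA.
I_C = β·I_B = 80×0.0391 = 3.13 mA.
V_CE = V_CC − I_C·R_C − I_E·R_E = 12 − 3.13×1.8 − 3.17×0.22 = 5.67 V > V_CE(sat), so the active-region assumption holds.

active; I_C ≈ 3.1 mA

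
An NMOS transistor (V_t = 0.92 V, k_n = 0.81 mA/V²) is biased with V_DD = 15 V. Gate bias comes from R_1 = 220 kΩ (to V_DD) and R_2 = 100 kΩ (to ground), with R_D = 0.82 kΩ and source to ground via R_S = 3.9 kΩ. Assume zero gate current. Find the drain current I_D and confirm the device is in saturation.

I_D ≈ 0.64 mA

V_G = V_DD·R_2/(R_1+R_2) = 15×100/320 = 4.69 V.
Assume saturation: I_D = (k_n/2)(V_GS − V_t)² with V_GS = V_G − I_D·R_S = 4.69 − 3.9·I_D.
Substituting gives 6.16·I_D² − 12.9·I_D + 5.75 = 0, with roots I_D = 0.643 or 1.45 mA.
The root I_D = 1.45 mA gives V_GS = -0.973 V ≤ V_t, so take I_D = 0.643 mA.
Then V_GS = 2.18 V and V_DS = V_DD − I_D(R_D+R_S) = 15 − 0.643×4.72 = 12 V.
Saturation requires V_DS ≥ V_GS − V_t = 1.26 V; 12 ≥ 1.26 ✓.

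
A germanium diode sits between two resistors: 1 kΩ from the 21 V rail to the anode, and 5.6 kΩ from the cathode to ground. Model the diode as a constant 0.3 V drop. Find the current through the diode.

I ≈ 3.1 mA

The two resistors are in series with the diode, so KVL gives 21 = I·1 + 0.3 + I·5.6.
I = (21 − 0.3) / (1 + 5.6) kΩ = 20.7 / 6.6 = 3.14 mA.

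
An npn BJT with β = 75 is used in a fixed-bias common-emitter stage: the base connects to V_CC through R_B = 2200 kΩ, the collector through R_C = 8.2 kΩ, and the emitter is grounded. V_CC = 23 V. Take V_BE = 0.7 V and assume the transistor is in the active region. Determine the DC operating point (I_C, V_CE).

Base loop: V_CC = I_B·R_B + V_BE, so I_B = (23 − 0.7)/2200 kΩ = 0.0101 mA.
In the active region I_C = β·I_B = 75 × 0.0101 = 0.76 mA.
Collector loop: V_CE = V_CC − I_C·R_C = 23 − 0.76×8.2 = 16.8 V.
Since V_CE = 16.8 V > V_CE(sat) ≈ 0.2 V, the transistor is in the active region as assumed.

I_C ≈ 0.76 mA, V_CE ≈ 17 V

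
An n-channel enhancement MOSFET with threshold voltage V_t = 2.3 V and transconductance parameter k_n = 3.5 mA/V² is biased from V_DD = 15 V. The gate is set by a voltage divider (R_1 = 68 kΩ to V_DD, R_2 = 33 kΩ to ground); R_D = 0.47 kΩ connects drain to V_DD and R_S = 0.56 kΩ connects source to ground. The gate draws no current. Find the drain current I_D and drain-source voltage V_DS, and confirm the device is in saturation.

I_D ≈ 2.5 mA, V_DS ≈ 12 V

V_G = V_DD·R_2/(R_1+R_2) = 15×33/101 = 4.9 V.
Assume saturation: I_D = (k_n/2)(V_GS − V_t)² with V_GS = V_G − I_D·R_S = 4.9 − 0.56·I_D.
Substituting gives 0.549·I_D² − 6.1·I_D + 11.8 = 0, with roots I_D = 2.51 or 8.6 mA.
The root I_D = 8.6 mA gives V_GS = 0.0826 V ≤ V_t, so take I_D = 2.51 mA.
Then V_GS = 3.5 V and V_DS = V_DD − I_D(R_D+R_S) = 15 − 2.51×1.03 = 12.4 V.
Saturation requires V_DS ≥ V_GS − V_t = 1.2 V; 12.4 ≥ 1.2 ✓.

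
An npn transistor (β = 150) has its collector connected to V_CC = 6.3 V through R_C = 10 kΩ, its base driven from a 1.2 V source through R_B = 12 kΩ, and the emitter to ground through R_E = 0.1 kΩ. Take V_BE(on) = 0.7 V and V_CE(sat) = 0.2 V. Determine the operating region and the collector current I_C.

saturation; I_C ≈ 0.6 mA

Assume active: I_B = (1.2 − 0.7)/(12 + 151×0.1) = 0.0185 mA, I_C = β·I_B = 2.77 mA.
Then V_CE = 6.3 − 2.77×10 − 2.79×0.1 = -21.7 V < 0.2 V — the active assumption fails.
Re-solve with V_CE = 0.2 V. KCL at the emitter: V_E/R_E = (V_BB−0.7−V_E)/R_B + (V_CC−0.2−V_E)/R_C, giving V_E = 0.064 V.
I_C = (V_CC − 0.2 − V_E)/R_C = (6.1 − 0.064)/10 = 0.604 mA.
Check: I_B = (0.5 − 0.064)/12 = 0.0363 mA, and β·I_B = 5.45 mA > I_C, confirming saturation.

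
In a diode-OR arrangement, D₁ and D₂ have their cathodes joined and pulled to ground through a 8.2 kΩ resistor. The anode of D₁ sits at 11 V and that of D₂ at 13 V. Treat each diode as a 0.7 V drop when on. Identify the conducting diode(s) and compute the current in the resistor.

Only D₂ conducts; I_R ≈ 1.5 mA

Assume both conduct. Then node N would need to be at both 11−0.7 = 10.3 V and 13−0.7 = 12.3 V, which is impossible.
Assume only D₂ conducts: V_N = 13 − 0.7 = 12.3 V, so I_R = 12.3/8.2 = 1.5 mA.
Check D₁: its anode-to-cathode voltage is 11 − 12.3 = -1.3 V < 0.7 V, so it is off. The assumption is consistent.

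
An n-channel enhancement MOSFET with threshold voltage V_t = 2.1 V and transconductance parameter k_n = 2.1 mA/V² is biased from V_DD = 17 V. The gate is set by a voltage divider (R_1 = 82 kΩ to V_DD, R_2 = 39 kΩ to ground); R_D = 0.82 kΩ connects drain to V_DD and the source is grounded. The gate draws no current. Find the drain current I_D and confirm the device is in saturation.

I_D ≈ 12 mA

V_G = V_DD·R_2/(R_1+R_2) = 17×39/121 = 5.48 V. With the source grounded, V_GS = V_G = 5.48 V.
Assume saturation: I_D = (k_n/2)(V_GS − V_t)² = (2.1/2)×(5.48 − 2.1)² = 1.05×3.38² = 12 mA.
V_DS = V_DD − I_D·R_D = 17 − 12×0.82 = 7.17 V.
Saturation requires V_DS ≥ V_GS − V_t = 3.38 V; 7.17 ≥ 3.38 ✓.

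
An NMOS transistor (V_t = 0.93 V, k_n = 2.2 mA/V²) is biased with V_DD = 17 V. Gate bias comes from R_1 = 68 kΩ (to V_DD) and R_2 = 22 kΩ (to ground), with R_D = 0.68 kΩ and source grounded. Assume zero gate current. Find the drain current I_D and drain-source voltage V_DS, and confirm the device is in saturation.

I_D ≈ 11 mA, V_DS ≈ 9.2 V

V_G = V_DD·R_2/(R_1+R_2) = 17×22/90 = 4.16 V. With the source grounded, V_GS = V_G = 4.16 V.
Assume saturation: I_D = (k_n/2)(V_GS − V_t)² = (2.2/2)×(4.16 − 0.93)² = 1.1×3.23² = 11.4 mA.
V_DS = V_DD − I_D·R_D = 17 − 11.4×0.68 = 9.22 V.
Saturation requires V_DS ≥ V_GS − V_t = 3.23 V; 9.22 ≥ 3.23 ✓.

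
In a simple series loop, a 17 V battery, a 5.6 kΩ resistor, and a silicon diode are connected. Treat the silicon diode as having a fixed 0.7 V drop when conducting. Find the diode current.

KVL around the loop: 17 = V_D + I·R = 0.7 + I × 5.6 kΩ.
So I = (17 − 0.7) / 5.6 kΩ = 16.3 / 5.6 = 2.91 mA.

I ≈ 2.9 mA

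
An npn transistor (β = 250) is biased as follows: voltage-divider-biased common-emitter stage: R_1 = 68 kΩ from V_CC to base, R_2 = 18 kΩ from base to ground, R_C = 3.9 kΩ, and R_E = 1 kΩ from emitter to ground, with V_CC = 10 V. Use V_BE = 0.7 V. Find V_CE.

Thevenize the base divider: V_Th = V_CC·R_2/(R_1+R_2) = 10×18/86 = 2.09 V, R_Th = R_1‖R_2 = 14.2 kΩ.
Base-emitter loop: V_Th = I_B·R_Th + V_BE + (β+1)I_B·R_E, so I_B = (2.09 − 0.7) / (14.2 + 251×1) = 0.00525 mA.
I_C = β·I_B = 250×0.00525 = 1.31 mA, and I_E = (β+1)I_B = 1.32 mA.
V_CE = V_CC − I_C·R_C − I_E·R_E = 10 − 1.31×3.9 − 1.32×1 = 3.56 V.
V_CE = 3.56 V > 0.2 V confirms active-region operation.

V_CE ≈ 3.6 V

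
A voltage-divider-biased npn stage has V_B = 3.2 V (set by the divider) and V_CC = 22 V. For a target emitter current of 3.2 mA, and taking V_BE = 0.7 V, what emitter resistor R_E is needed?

R_E ≈ 0.78 kΩ

V_E = V_B − V_BE = 3.2 − 0.7 = 2.5 V.
R_E = V_E / I_E = 2.5 / 3.2 = 0.781 kΩ.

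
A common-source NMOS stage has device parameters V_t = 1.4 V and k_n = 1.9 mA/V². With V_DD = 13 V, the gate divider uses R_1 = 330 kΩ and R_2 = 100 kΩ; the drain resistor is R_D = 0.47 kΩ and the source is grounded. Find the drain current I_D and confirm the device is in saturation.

V_G = V_DD·R_2/(R_1+R_2) = 13×100/430 = 3.02 V. With the source grounded, V_GS = V_G = 3.02 V.
Assume saturation: I_D = (k_n/2)(V_GS − V_t)² = (1.9/2)×(3.02 − 1.4)² = 0.95×1.62² = 2.5 mA.
V_DS = V_DD − I_D·R_D = 13 − 2.5×0.47 = 11.8 V.
Saturation requires V_DS ≥ V_GS − V_t = 1.62 V; 11.8 ≥ 1.62 ✓.

I_D ≈ 2.5 mA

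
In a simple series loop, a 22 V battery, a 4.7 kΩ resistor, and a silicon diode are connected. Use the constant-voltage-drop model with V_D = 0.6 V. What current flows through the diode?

I ≈ 4.6 mA

KVL around the loop: 22 = V_D + I·R = 0.6 + I × 4.7 kΩ.
So I = (22 − 0.6) / 4.7 kΩ = 21.4 / 4.7 = 4.55 mA.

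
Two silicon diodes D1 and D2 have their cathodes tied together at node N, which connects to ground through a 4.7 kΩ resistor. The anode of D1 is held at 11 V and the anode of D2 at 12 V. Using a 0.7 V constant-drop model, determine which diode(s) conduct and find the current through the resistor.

Assume both conduct. Then node N would need to be at both 11−0.7 = 10.3 V and 12−0.7 = 11.3 V, which is impossible.
Assume only D2 conducts: V_N = 12 − 0.7 = 11.3 V, so I_R = 11.3/4.7 = 2.4 mA.
Check D1: its anode-to-cathode voltage is 11 − 11.3 = -0.3 V < 0.7 V, so it is off. The assumption is consistent.

Only D2 conducts; I_R ≈ 2.4 mA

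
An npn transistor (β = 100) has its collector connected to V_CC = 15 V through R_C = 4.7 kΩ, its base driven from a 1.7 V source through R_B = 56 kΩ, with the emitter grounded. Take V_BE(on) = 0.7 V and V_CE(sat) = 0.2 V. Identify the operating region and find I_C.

active; I_C ≈ 1.8 mA

Assume active. Base-emitter loop: I_B = (V_BB − V_BE)/R_B = (1.7 − 0.7)/56 = 0.0179 mA.
I_C = β·I_B = 100×0.0179 = 1.79 mA.
V_CE = V_CC − I_C·R_C = 15 − 1.79×4.7 = 6.61 V > V_CE(sat), so the active-region assumption holds.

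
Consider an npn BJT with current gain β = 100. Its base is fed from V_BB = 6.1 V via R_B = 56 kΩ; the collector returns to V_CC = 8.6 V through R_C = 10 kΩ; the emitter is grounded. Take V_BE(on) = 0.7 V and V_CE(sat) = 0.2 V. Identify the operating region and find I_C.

saturation; I_C ≈ 0.84 mA

Assume active: I_B = (6.1 − 0.7)/56 = 0.0964 mA, giving I_C = β·I_B = 9.64 mA.
But then V_CE = 8.6 − 9.64×10 = -87.8 V < V_CE(sat) = 0.2 V — impossible in the active region.
So the transistor is saturated. With V_CE = 0.2 V, I_C = (V_CC − 0.2)/R_C = 8.4/10 = 0.84 mA.
Check: β·I_B = 9.64 mA > I_C = 0.84 mA, confirming saturation.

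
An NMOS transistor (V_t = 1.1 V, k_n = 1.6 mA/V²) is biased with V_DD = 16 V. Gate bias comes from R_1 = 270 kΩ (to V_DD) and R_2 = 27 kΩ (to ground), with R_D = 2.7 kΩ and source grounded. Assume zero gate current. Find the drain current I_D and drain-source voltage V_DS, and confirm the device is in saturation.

V_G = V_DD·R_2/(R_1+R_2) = 16×27/297 = 1.45 V. With the source grounded, V_GS = V_G = 1.45 V.
Assume saturation: I_D = (k_n/2)(V_GS − V_t)² = (1.6/2)×(1.45 − 1.1)² = 0.8×0.355² = 0.101 mA.
V_DS = V_DD − I_D·R_D = 16 − 0.101×2.7 = 15.7 V.
Saturation requires V_DS ≥ V_GS − V_t = 0.355 V; 15.7 ≥ 0.355 ✓.

I_D ≈ 0.1 mA, V_DS ≈ 16 V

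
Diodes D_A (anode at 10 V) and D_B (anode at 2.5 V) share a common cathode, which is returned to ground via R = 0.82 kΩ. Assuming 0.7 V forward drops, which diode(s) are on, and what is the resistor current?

Only D_A conducts; I_R ≈ 11 mA

Assume both conduct. Then node N would need to be at both 10−0.7 = 9.3 V and 2.5−0.7 = 1.8 V, which is impossible.
Assume only D_A conducts: V_N = 10 − 0.7 = 9.3 V, so I_R = 9.3/0.82 = 11.3 mA.
Check D_B: its anode-to-cathode voltage is 2.5 − 9.3 = -6.8 V < 0.7 V, so it is off. The assumption is consistent.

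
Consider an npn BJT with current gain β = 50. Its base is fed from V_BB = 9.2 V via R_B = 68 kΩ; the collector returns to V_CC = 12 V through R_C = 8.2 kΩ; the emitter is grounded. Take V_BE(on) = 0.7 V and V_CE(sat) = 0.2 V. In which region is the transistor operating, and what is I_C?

Assume active: I_B = (9.2 − 0.7)/68 = 0.125 mA, giving I_C = β·I_B = 6.25 mA.
But then V_CE = 12 − 6.25×8.2 = -39.2 V < V_CE(sat) = 0.2 V — impossible in the active region.
So the transistor is saturated. With V_CE = 0.2 V, I_C = (V_CC − 0.2)/R_C = 11.8/8.2 = 1.44 mA.
Check: β·I_B = 6.25 mA > I_C = 1.44 mA, confirming saturation.

saturation; I_C ≈ 1.4 mA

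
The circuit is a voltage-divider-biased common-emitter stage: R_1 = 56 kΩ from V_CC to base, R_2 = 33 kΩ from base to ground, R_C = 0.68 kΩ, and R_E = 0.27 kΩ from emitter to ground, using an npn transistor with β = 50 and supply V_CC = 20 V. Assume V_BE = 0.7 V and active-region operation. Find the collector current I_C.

I_C ≈ 9.7 mA

Thevenize the base divider: V_Th = V_CC·R_2/(R_1+R_2) = 20×33/89 = 7.42 V, R_Th = R_1‖R_2 = 20.8 kΩ.
Base-emitter loop: V_Th = I_B·R_Th + V_BE + (β+1)I_B·R_E, so I_B = (7.42 − 0.7) / (20.8 + 51×0.27) = 0.194 mA.
I_C = β·I_B = 50×0.194 = 9.72 mA, and I_E = (β+1)I_B = 9.92 mA.
V_CE = V_CC − I_C·R_C − I_E·R_E = 20 − 9.72×0.68 − 9.92×0.27 = 10.7 V.
V_CE = 10.7 V > 0.2 V confirms active-region operation.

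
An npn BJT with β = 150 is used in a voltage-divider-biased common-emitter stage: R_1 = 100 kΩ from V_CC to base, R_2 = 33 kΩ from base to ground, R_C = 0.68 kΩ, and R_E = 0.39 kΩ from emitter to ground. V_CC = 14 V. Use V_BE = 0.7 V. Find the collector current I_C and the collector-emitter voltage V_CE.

I_C ≈ 5 mA, V_CE ≈ 8.7 V

Thevenize the base divider: V_Th = V_CC·R_2/(R_1+R_2) = 14×33/133 = 3.47 V, R_Th = R_1‖R_2 = 24.8 kΩ.
Base-emitter loop: V_Th = I_B·R_Th + V_BE + (β+1)I_B·R_E, so I_B = (3.47 − 0.7) / (24.8 + 151×0.39) = 0.0331 mA.
I_C = β·I_B = 150×0.0331 = 4.97 mA, and I_E = (β+1)I_B = 5 mA.
V_CE = V_CC − I_C·R_C − I_E·R_E = 14 − 4.97×0.68 − 5×0.39 = 8.67 V.
V_CE = 8.67 V > 0.2 V confirms active-region operation.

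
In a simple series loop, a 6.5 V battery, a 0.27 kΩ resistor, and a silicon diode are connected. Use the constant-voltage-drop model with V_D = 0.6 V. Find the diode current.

KVL around the loop: 6.5 = V_D + I·R = 0.6 + I × 0.27 kΩ.
So I = (6.5 − 0.6) / 0.27 kΩ = 5.9 / 0.27 = 21.9 mA.

I ≈ 22 mA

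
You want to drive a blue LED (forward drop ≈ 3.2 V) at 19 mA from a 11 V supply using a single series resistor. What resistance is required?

R ≈ 0.41 kΩ

The resistor drops V_S − V_D = 11 − 3.2 = 7.8 V at 19 mA.
R = 7.8 V / 19 mA = 0.411 kΩ.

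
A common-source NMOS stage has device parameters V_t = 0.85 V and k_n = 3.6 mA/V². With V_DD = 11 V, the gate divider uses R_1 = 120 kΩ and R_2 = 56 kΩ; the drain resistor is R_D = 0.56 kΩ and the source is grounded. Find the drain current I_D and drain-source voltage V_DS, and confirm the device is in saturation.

I_D ≈ 13 mA, V_DS ≈ 3.9 V

V_G = V_DD·R_2/(R_1+R_2) = 11×56/176 = 3.5 V. With the source grounded, V_GS = V_G = 3.5 V.
Assume saturation: I_D = (k_n/2)(V_GS − V_t)² = (3.6/2)×(3.5 − 0.85)² = 1.8×2.65² = 12.6 mA.
V_DS = V_DD − I_D·R_D = 11 − 12.6×0.56 = 3.92 V.
Saturation requires V_DS ≥ V_GS − V_t = 2.65 V; 3.92 ≥ 2.65 ✓.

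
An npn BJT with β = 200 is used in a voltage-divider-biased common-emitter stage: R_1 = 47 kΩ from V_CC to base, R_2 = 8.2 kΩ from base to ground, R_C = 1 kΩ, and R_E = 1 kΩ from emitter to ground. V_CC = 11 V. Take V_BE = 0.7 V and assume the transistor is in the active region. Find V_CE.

Thevenize the base divider: V_Th = V_CC·R_2/(R_1+R_2) = 11×8.2/55.2 = 1.63 V, R_Th = R_1‖R_2 = 6.98 kΩ.
Base-emitter loop: V_Th = I_B·R_Th + V_BE + (β+1)I_B·R_E, so I_B = (1.63 − 0.7) / (6.98 + 201×1) = 0.00449 mA.
I_C = β·I_B = 200×0.00449 = 0.898 mA, and I_E = (β+1)I_B = 0.903 mA.
V_CE = V_CC − I_C·R_C − I_E·R_E = 11 − 0.898×1 − 0.903×1 = 9.2 V.
V_CE = 9.2 V > 0.2 V confirms active-region operation.

V_CE ≈ 9.2 V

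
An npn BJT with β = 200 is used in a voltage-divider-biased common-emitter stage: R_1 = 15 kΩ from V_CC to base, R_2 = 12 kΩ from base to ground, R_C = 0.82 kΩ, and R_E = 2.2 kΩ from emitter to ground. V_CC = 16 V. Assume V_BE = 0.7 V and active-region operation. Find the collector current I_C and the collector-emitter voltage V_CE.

Thevenize the base divider: V_Th = V_CC·R_2/(R_1+R_2) = 16×12/27 = 7.11 V, R_Th = R_1‖R_2 = 6.67 kΩ.
Base-emitter loop: V_Th = I_B·R_Th + V_BE + (β+1)I_B·R_E, so I_B = (7.11 − 0.7) / (6.67 + 201×2.2) = 0.0143 mA.
I_C = β·I_B = 200×0.0143 = 2.86 mA, and I_E = (β+1)I_B = 2.87 mA.
V_CE = V_CC − I_C·R_C − I_E·R_E = 16 − 2.86×0.82 − 2.87×2.2 = 7.34 V.
V_CE = 7.34 V > 0.2 V confirms active-region operation.

I_C ≈ 2.9 mA, V_CE ≈ 7.3 V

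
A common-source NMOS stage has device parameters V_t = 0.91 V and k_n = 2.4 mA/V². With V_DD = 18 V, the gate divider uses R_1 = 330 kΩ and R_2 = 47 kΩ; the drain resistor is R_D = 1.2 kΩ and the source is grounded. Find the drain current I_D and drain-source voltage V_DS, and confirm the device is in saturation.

I_D ≈ 2.1 mA, V_DS ≈ 15 V

V_G = V_DD·R_2/(R_1+R_2) = 18×47/377 = 2.24 V. With the source grounded, V_GS = V_G = 2.24 V.
Assume saturation: I_D = (k_n/2)(V_GS − V_t)² = (2.4/2)×(2.24 − 0.91)² = 1.2×1.33² = 2.14 mA.
V_DS = V_DD − I_D·R_D = 18 − 2.14×1.2 = 15.4 V.
Saturation requires V_DS ≥ V_GS − V_t = 1.33 V; 15.4 ≥ 1.33 ✓.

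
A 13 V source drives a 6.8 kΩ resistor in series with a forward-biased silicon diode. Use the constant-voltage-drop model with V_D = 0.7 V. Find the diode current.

KVL around the loop: 13 = V_D + I·R = 0.7 + I × 6.8 kΩ.
So I = (13 − 0.7) / 6.8 kΩ = 12.3 / 6.8 = 1.81 mA.

I ≈ 1.8 mA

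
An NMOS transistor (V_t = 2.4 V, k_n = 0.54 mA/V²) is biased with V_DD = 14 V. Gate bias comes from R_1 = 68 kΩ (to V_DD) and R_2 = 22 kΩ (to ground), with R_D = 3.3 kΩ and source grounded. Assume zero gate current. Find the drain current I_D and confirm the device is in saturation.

I_D ≈ 0.28 mA

V_G = V_DD·R_2/(R_1+R_2) = 14×22/90 = 3.42 V. With the source grounded, V_GS = V_G = 3.42 V.
Assume saturation: I_D = (k_n/2)(V_GS − V_t)² = (0.54/2)×(3.42 − 2.4)² = 0.27×1.02² = 0.282 mA.
V_DS = V_DD − I_D·R_D = 14 − 0.282×3.3 = 13.1 V.
Saturation requires V_DS ≥ V_GS − V_t = 1.02 V; 13.1 ≥ 1.02 ✓.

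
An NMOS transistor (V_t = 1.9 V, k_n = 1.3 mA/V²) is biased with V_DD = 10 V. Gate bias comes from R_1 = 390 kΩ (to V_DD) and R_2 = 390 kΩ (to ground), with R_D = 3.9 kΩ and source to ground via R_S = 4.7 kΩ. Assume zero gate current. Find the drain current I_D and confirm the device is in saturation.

V_G = V_DD·R_2/(R_1+R_2) = 10×390/780 = 5 V.
Assume saturation: I_D = (k_n/2)(V_GS − V_t)² with V_GS = V_G − I_D·R_S = 5 − 4.7·I_D.
Substituting gives 14.4·I_D² − 19.9·I_D + 6.25 = 0, with roots I_D = 0.477 or 0.912 mA.
The root I_D = 0.912 mA gives V_GS = 0.716 V ≤ V_t, so take I_D = 0.477 mA.
Then V_GS = 2.76 V and V_DS = V_DD − I_D(R_D+R_S) = 10 − 0.477×8.6 = 5.9 V.
Saturation requires V_DS ≥ V_GS − V_t = 0.857 V; 5.9 ≥ 0.857 ✓.

I_D ≈ 0.48 mA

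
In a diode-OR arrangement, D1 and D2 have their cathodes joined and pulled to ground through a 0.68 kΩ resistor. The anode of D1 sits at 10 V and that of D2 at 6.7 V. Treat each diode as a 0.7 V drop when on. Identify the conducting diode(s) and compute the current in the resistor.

Assume both conduct. Then node N would need to be at both 10−0.7 = 9.3 V and 6.7−0.7 = 6 V, which is impossible.
Assume only D1 conducts: V_N = 10 − 0.7 = 9.3 V, so I_R = 9.3/0.68 = 13.7 mA.
Check D2: its anode-to-cathode voltage is 6.7 − 9.3 = -2.6 V < 0.7 V, so it is off. The assumption is consistent.

Only D1 conducts; I_R ≈ 14 mA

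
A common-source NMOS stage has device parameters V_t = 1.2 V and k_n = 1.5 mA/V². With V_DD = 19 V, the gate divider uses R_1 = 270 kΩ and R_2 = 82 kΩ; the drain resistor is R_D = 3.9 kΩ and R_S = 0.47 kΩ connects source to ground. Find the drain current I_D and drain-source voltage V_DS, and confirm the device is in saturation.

I_D ≈ 2.8 mA, V_DS ≈ 6.9 V

V_G = V_DD·R_2/(R_1+R_2) = 19×82/352 = 4.43 V.
Assume saturation: I_D = (k_n/2)(V_GS − V_t)² with V_GS = V_G − I_D·R_S = 4.43 − 0.47·I_D.
Substituting gives 0.166·I_D² − 3.27·I_D + 7.81 = 0, with roots I_D = 2.77 or 17 mA.
The root I_D = 17 mA gives V_GS = -3.56 V ≤ V_t, so take I_D = 2.77 mA.
Then V_GS = 3.12 V and V_DS = V_DD − I_D(R_D+R_S) = 19 − 2.77×4.37 = 6.88 V.
Saturation requires V_DS ≥ V_GS − V_t = 1.92 V; 6.88 ≥ 1.92 ✓.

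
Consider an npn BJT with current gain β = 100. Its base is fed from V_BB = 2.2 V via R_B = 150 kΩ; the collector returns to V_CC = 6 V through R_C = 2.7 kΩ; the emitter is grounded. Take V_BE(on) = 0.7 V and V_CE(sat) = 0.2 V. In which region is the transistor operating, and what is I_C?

active; I_C ≈ 1 mA

Assume active. Base-emitter loop: I_B = (V_BB − V_BE)/R_B = (2.2 − 0.7)/150 = 0.01 mA.
I_C = β·I_B = 100×0.01 = 1 mA.
V_CE = V_CC − I_C·R_C = 6 − 1×2.7 = 3.3 V > V_CE(sat), so the active-region assumption holds.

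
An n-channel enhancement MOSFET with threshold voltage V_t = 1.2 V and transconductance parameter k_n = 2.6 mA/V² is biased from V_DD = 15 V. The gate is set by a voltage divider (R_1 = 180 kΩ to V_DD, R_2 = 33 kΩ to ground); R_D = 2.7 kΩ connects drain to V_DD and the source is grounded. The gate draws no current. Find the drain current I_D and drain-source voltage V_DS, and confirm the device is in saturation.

V_G = V_DD·R_2/(R_1+R_2) = 15×33/213 = 2.32 V. With the source grounded, V_GS = V_G = 2.32 V.
Assume saturation: I_D = (k_n/2)(V_GS − V_t)² = (2.6/2)×(2.32 − 1.2)² = 1.3×1.12² = 1.64 mA.
V_DS = V_DD − I_D·R_D = 15 − 1.64×2.7 = 10.6 V.
Saturation requires V_DS ≥ V_GS − V_t = 1.12 V; 10.6 ≥ 1.12 ✓.

I_D ≈ 1.6 mA, V_DS ≈ 11 V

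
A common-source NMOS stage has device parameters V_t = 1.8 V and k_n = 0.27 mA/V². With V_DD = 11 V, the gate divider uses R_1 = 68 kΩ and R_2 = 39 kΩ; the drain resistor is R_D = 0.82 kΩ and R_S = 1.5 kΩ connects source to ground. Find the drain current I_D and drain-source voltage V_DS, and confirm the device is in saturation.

V_G = V_DD·R_2/(R_1+R_2) = 11×39/107 = 4.01 V.
Assume saturation: I_D = (k_n/2)(V_GS − V_t)² with V_GS = V_G − I_D·R_S = 4.01 − 1.5·I_D.
Substituting gives 0.304·I_D² − 1.89·I_D + 0.659 = 0, with roots I_D = 0.37 or 5.87 mA.
The root I_D = 5.87 mA gives V_GS = -4.79 V ≤ V_t, so take I_D = 0.37 mA.
Then V_GS = 3.45 V and V_DS = V_DD − I_D(R_D+R_S) = 11 − 0.37×2.32 = 10.1 V.
Saturation requires V_DS ≥ V_GS − V_t = 1.65 V; 10.1 ≥ 1.65 ✓.

I_D ≈ 0.37 mA, V_DS ≈ 10 V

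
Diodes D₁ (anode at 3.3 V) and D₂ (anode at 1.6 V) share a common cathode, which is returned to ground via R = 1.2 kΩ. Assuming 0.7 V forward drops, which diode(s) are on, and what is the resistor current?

Only D₁ conducts; I_R ≈ 2.2 mA

Assume both conduct. Then node N would need to be at both 3.3−0.7 = 2.6 V and 1.6−0.7 = 0.9 V, which is impossible.
Assume only D₁ conducts: V_N = 3.3 − 0.7 = 2.6 V, so I_R = 2.6/1.2 = 2.17 mA.
Check D₂: its anode-to-cathode voltage is 1.6 − 2.6 = -1 V < 0.7 V, so it is off. The assumption is consistent.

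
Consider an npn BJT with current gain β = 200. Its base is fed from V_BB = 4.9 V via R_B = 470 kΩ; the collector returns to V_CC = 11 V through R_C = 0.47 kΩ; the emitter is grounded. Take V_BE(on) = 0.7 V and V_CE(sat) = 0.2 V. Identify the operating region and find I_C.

active; I_C ≈ 1.8 mA

Assume active. Base-emitter loop: I_B = (V_BB − V_BE)/R_B = (4.9 − 0.7)/470 = 0.00894 mA.
I_C = β·I_B = 200×0.00894 = 1.79 mA.
V_CE = V_CC − I_C·R_C = 11 − 1.79×0.47 = 10.2 V > V_CE(sat), so the active-region assumption holds.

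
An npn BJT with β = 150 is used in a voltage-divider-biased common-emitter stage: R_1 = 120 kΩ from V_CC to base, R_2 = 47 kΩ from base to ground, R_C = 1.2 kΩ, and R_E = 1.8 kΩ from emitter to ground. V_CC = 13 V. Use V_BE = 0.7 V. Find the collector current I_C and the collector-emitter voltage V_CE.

Thevenize the base divider: V_Th = V_CC·R_2/(R_1+R_2) = 13×47/167 = 3.66 V, R_Th = R_1‖R_2 = 33.8 kΩ.
Base-emitter loop: V_Th = I_B·R_Th + V_BE + (β+1)I_B·R_E, so I_B = (3.66 − 0.7) / (33.8 + 151×1.8) = 0.00968 mA.
I_C = β·I_B = 150×0.00968 = 1.45 mA, and I_E = (β+1)I_B = 1.46 mA.
V_CE = V_CC − I_C·R_C − I_E·R_E = 13 − 1.45×1.2 − 1.46×1.8 = 8.63 V.
V_CE = 8.63 V > 0.2 V confirms active-region operation.

I_C ≈ 1.5 mA, V_CE ≈ 8.6 V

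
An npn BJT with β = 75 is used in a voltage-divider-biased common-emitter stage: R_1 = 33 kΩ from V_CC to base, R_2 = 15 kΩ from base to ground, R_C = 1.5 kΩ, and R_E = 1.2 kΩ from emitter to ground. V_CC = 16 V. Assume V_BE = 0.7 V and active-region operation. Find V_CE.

V_CE ≈ 7.4 V

Thevenize the base divider: V_Th = V_CC·R_2/(R_1+R_2) = 16×15/48 = 5 V, R_Th = R_1‖R_2 = 10.3 kΩ.
Base-emitter loop: V_Th = I_B·R_Th + V_BE + (β+1)I_B·R_E, so I_B = (5 − 0.7) / (10.3 + 76×1.2) = 0.0424 mA.
I_C = β·I_B = 75×0.0424 = 3.18 mA, and I_E = (β+1)I_B = 3.22 mA.
V_CE = V_CC − I_C·R_C − I_E·R_E = 16 − 3.18×1.5 − 3.22×1.2 = 7.37 V.
V_CE = 7.37 V > 0.2 V confirms active-region operation.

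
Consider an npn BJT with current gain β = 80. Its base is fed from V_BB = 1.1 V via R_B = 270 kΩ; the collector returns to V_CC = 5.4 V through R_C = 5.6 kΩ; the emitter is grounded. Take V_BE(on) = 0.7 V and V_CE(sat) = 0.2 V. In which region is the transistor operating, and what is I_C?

Assume active. Base-emitter loop: I_B = (V_BB − V_BE)/R_B = (1.1 − 0.7)/270 = 0.00148 mA.
I_C = β·I_B = 80×0.00148 = 0.119 mA.
V_CE = V_CC − I_C·R_C = 5.4 − 0.119×5.6 = 4.74 V > V_CE(sat), so the active-region assumption holds.

active; I_C ≈ 0.12 mA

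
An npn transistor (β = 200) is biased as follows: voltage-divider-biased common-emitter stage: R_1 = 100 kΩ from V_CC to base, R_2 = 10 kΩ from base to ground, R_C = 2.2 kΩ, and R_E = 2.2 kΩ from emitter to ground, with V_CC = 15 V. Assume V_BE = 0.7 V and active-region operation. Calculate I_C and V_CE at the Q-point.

I_C ≈ 0.29 mA, V_CE ≈ 14 V

Thevenize the base divider: V_Th = V_CC·R_2/(R_1+R_2) = 15×10/110 = 1.36 V, R_Th = R_1‖R_2 = 9.09 kΩ.
Base-emitter loop: V_Th = I_B·R_Th + V_BE + (β+1)I_B·R_E, so I_B = (1.36 − 0.7) / (9.09 + 201×2.2) = 0.00147 mA.
I_C = β·I_B = 200×0.00147 = 0.294 mA, and I_E = (β+1)I_B = 0.296 mA.
V_CE = V_CC − I_C·R_C − I_E·R_E = 15 − 0.294×2.2 − 0.296×2.2 = 13.7 V.
V_CE = 13.7 V > 0.2 V confirms active-region operation.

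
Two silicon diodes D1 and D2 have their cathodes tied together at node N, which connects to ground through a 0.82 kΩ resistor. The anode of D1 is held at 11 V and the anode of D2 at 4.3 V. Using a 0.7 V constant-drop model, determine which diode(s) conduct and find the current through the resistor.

Only D1 conducts; I_R ≈ 13 mA

Assume both conduct. Then node N would need to be at both 11−0.7 = 10.3 V and 4.3−0.7 = 3.6 V, which is impossible.
Assume only D1 conducts: V_N = 11 − 0.7 = 10.3 V, so I_R = 10.3/0.82 = 12.6 mA.
Check D2: its anode-to-cathode voltage is 4.3 − 10.3 = -6 V < 0.7 V, so it is off. The assumption is consistent.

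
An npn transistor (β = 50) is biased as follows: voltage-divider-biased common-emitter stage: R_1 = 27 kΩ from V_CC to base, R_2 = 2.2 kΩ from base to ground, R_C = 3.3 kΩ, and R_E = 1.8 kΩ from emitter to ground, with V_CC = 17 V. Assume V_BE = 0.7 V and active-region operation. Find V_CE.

Thevenize the base divider: V_Th = V_CC·R_2/(R_1+R_2) = 17×2.2/29.2 = 1.28 V, R_Th = R_1‖R_2 = 2.03 kΩ.
Base-emitter loop: V_Th = I_B·R_Th + V_BE + (β+1)I_B·R_E, so I_B = (1.28 − 0.7) / (2.03 + 51×1.8) = 0.00619 mA.
I_C = β·I_B = 50×0.00619 = 0.309 mA, and I_E = (β+1)I_B = 0.316 mA.
V_CE = V_CC − I_C·R_C − I_E·R_E = 17 − 0.309×3.3 − 0.316×1.8 = 15.4 V.
V_CE = 15.4 V > 0.2 V confirms active-region operation.

V_CE ≈ 15 V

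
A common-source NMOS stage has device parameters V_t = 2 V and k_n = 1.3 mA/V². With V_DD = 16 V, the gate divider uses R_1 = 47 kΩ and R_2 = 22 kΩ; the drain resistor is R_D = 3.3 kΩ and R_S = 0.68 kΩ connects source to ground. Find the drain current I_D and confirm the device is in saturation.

I_D ≈ 2 mA

V_G = V_DD·R_2/(R_1+R_2) = 16×22/69 = 5.1 V.
Assume saturation: I_D = (k_n/2)(V_GS − V_t)² with V_GS = V_G − I_D·R_S = 5.1 − 0.68·I_D.
Substituting gives 0.301·I_D² − 3.74·I_D + 6.25 = 0, with roots I_D = 1.99 or 10.5 mA.
The root I_D = 10.5 mA gives V_GS = -2.01 V ≤ V_t, so take I_D = 1.99 mA.
Then V_GS = 3.75 V and V_DS = V_DD − I_D(R_D+R_S) = 16 − 1.99×3.98 = 8.09 V.
Saturation requires V_DS ≥ V_GS − V_t = 1.75 V; 8.09 ≥ 1.75 ✓.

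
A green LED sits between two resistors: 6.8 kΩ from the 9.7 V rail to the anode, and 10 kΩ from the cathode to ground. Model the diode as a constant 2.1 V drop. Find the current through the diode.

The two resistors are in series with the diode, so KVL gives 9.7 = I·6.8 + 2.1 + I·10.
I = (9.7 − 2.1) / (6.8 + 10) kΩ = 7.6 / 16.8 = 0.452 mA.

I ≈ 0.45 mA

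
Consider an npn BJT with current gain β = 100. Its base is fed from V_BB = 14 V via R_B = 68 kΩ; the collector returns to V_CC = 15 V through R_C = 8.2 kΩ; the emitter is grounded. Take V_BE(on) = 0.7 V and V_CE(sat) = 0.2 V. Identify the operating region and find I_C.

saturation; I_C ≈ 1.8 mA

Assume active: I_B = (14 − 0.7)/68 = 0.196 mA, giving I_C = β·I_B = 19.6 mA.
But then V_CE = 15 − 19.6×8.2 = -145 V < V_CE(sat) = 0.2 V — impossible in the active region.
So the transistor is saturated. With V_CE = 0.2 V, I_C = (V_CC − 0.2)/R_C = 14.8/8.2 = 1.8 mA.
Check: β·I_B = 19.6 mA > I_C = 1.8 mA, confirming saturation.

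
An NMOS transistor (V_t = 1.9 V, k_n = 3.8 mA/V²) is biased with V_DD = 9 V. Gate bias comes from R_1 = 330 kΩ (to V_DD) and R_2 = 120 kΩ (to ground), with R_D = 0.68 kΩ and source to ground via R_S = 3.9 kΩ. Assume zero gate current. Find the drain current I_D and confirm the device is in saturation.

V_G = V_DD·R_2/(R_1+R_2) = 9×120/450 = 2.4 V.
Assume saturation: I_D = (k_n/2)(V_GS − V_t)² with V_GS = V_G − I_D·R_S = 2.4 − 3.9·I_D.
Substituting gives 28.9·I_D² − 8.41·I_D + 0.475 = 0, with roots I_D = 0.0767 or 0.214 mA.
The root I_D = 0.214 mA gives V_GS = 1.56 V ≤ V_t, so take I_D = 0.0767 mA.
Then V_GS = 2.1 V and V_DS = V_DD − I_D(R_D+R_S) = 9 − 0.0767×4.58 = 8.65 V.
Saturation requires V_DS ≥ V_GS − V_t = 0.201 V; 8.65 ≥ 0.201 ✓.

I_D ≈ 0.077 mA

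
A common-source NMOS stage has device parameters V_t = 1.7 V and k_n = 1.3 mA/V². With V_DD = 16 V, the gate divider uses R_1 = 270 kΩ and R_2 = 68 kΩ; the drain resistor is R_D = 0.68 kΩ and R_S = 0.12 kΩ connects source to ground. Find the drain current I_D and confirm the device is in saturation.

I_D ≈ 1.2 mA

V_G = V_DD·R_2/(R_1+R_2) = 16×68/338 = 3.22 V.
Assume saturation: I_D = (k_n/2)(V_GS − V_t)² with V_GS = V_G − I_D·R_S = 3.22 − 0.12·I_D.
Substituting gives 0.00936·I_D² − 1.24·I_D + 1.5 = 0, with roots I_D = 1.22 or 131 mA.
The root I_D = 131 mA gives V_GS = -12.5 V ≤ V_t, so take I_D = 1.22 mA.
Then V_GS = 3.07 V and V_DS = V_DD − I_D(R_D+R_S) = 16 − 1.22×0.8 = 15 V.
Saturation requires V_DS ≥ V_GS − V_t = 1.37 V; 15 ≥ 1.37 ✓.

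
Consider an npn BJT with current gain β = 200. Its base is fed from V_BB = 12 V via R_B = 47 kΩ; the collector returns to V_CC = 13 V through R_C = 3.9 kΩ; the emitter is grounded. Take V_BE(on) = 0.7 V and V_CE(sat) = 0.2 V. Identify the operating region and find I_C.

saturation; I_C ≈ 3.3 mA

Assume active: I_B = (12 − 0.7)/47 = 0.24 mA, giving I_C = β·I_B = 48.1 mA.
But then V_CE = 13 − 48.1×3.9 = -175 V < V_CE(sat) = 0.2 V — impossible in the active region.
So the transistor is saturated. With V_CE = 0.2 V, I_C = (V_CC − 0.2)/R_C = 12.8/3.9 = 3.28 mA.
Check: β·I_B = 48.1 mA > I_C = 3.28 mA, confirming saturation.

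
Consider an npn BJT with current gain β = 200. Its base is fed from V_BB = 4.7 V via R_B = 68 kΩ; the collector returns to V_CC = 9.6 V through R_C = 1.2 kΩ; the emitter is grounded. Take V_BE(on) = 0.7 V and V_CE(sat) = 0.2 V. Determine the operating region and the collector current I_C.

saturation; I_C ≈ 7.8 mA

Assume active: I_B = (4.7 − 0.7)/68 = 0.0588 mA, giving I_C = β·I_B = 11.8 mA.
But then V_CE = 9.6 − 11.8×1.2 = -4.52 V < V_CE(sat) = 0.2 V — impossible in the active region.
So the transistor is saturated. With V_CE = 0.2 V, I_C = (V_CC − 0.2)/R_C = 9.4/1.2 = 7.83 mA.
Check: β·I_B = 11.8 mA > I_C = 7.83 mA, confirming saturation.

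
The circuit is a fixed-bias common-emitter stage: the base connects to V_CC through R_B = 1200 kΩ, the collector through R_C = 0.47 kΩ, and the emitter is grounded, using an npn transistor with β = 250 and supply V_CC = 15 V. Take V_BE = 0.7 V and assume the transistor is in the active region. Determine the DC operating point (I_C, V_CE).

Base loop: V_CC = I_B·R_B + V_BE, so I_B = (15 − 0.7)/1200 kΩ = 0.0119 mA.
In the active region I_C = β·I_B = 250 × 0.0119 = 2.98 mA.
Collector loop: V_CE = V_CC − I_C·R_C = 15 − 2.98×0.47 = 13.6 V.
Since V_CE = 13.6 V > V_CE(sat) ≈ 0.2 V, the transistor is in the active region as assumed.

I_C ≈ 3 mA, V_CE ≈ 14 V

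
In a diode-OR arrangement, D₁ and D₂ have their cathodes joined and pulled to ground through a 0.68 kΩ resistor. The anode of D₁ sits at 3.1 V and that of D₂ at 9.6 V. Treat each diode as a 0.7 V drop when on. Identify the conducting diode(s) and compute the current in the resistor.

Only D₂ conducts; I_R ≈ 13 mA

Assume both conduct. Then node N would need to be at both 3.1−0.7 = 2.4 V and 9.6−0.7 = 8.9 V, which is impossible.
Assume only D₂ conducts: V_N = 9.6 − 0.7 = 8.9 V, so I_R = 8.9/0.68 = 13.1 mA.
Check D₁: its anode-to-cathode voltage is 3.1 − 8.9 = -5.8 V < 0.7 V, so it is off. The assumption is consistent.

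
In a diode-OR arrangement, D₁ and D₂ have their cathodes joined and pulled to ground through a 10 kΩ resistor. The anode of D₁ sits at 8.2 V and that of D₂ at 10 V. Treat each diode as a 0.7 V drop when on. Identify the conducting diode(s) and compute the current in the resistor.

Only D₂ conducts; I_R ≈ 0.93 mA

Assume both conduct. Then node N would need to be at both 8.2−0.7 = 7.5 V and 10−0.7 = 9.3 V, which is impossible.
Assume only D₂ conducts: V_N = 10 − 0.7 = 9.3 V, so I_R = 9.3/10 = 0.93 mA.
Check D₁: its anode-to-cathode voltage is 8.2 − 9.3 = -1.1 V < 0.7 V, so it is off. The assumption is consistent.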